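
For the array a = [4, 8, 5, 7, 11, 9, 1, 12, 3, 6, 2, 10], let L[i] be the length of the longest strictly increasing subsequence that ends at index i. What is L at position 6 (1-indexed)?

4

dp[i] = 1 + max{dp[j] : j<i, a[j]<a[i]} (or 1 if no such j):
i:      1  2  3  4  5  6  7  8  9 10 11 12
a[i]:   4  8  5  7 11  9  1 12  3  6  2 10
dp:     1  2  2  3  4  4  1  5  2  3  2  5
At index 6 the value is 4.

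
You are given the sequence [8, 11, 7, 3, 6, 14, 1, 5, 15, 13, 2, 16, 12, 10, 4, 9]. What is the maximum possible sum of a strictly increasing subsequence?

64

Let S[i] be the best sum of a strictly increasing subsequence ending at i:
i:      1  2  3  4  5  6  7  8  9 10 11 12 13 14 15 16
a[i]:   8 11  7  3  6 14  1  5 15 13  2 16 12 10  4  9
S:      8 19  7  3  9 33  1  8 48 32  3 64 31 19  7 18
Maximum is 64 (e.g. 8 + 11 + 14 + 15 + 16).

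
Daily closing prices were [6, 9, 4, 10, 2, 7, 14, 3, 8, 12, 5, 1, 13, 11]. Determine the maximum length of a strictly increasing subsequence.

5

Track the smallest tail for each achievable length (strict):
6 → extends → [6]
9 → extends → [6, 9]
4 → replaces 6 → [4, 9]
10 → extends → [4, 9, 10]
2 → replaces 4 → [2, 9, 10]
7 → replaces 9 → [2, 7, 10]
14 → extends → [2, 7, 10, 14]
3 → replaces 7 → [2, 3, 10, 14]
8 → replaces 10 → [2, 3, 8, 14]
12 → replaces 14 → [2, 3, 8, 12]
5 → replaces 8 → [2, 3, 5, 12]
1 → replaces 2 → [1, 3, 5, 12]
13 → extends → [1, 3, 5, 12, 13]
11 → replaces 12 → [1, 3, 5, 11, 13]
Five tails, so the longest strictly increasing subsequence has length 5 (e.g. 6, 9, 10, 12, 13).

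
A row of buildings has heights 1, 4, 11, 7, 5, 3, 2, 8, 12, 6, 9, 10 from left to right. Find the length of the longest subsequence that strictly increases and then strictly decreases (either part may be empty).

inc[i] = longest strictly increasing subsequence ending at i; dec[i] = longest strictly decreasing subsequence starting at i:
i:      1  2  3  4  5  6  7  8  9 10 11 12
a[i]:   1  4 11  7  5  3  2  8 12  6  9 10
inc:    1  2  3  3  3  2  2  4  5  4  5  6
dec:    1  3  5  4  3  2  1  2  2  1  1  1
Best peak at i=3 (value 11): inc=3, dec=5, length 3+5−1 = 7.

7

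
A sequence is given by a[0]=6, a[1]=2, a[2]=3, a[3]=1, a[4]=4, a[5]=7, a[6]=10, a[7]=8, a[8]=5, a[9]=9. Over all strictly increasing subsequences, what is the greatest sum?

33

Let S[i] be the best sum of a strictly increasing subsequence ending at i:
i:      0  1  2  3  4  5  6  7  8  9
a[i]:   6  2  3  1  4  7 10  8  5  9
S:      6  2  5  1  9 16 26 24 14 33
Maximum is 33 (e.g. 2 + 3 + 4 + 7 + 8 + 9).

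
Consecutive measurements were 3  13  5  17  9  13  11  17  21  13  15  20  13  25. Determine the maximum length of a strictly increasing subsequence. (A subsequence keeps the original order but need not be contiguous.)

Track the smallest tail for each achievable length (strict):
3 → extends → [3]
13 → extends → [3, 13]
5 → replaces 13 → [3, 5]
17 → extends → [3, 5, 17]
9 → replaces 17 → [3, 5, 9]
13 → extends → [3, 5, 9, 13]
11 → replaces 13 → [3, 5, 9, 11]
17 → extends → [3, 5, 9, 11, 17]
21 → extends → [3, 5, 9, 11, 17, 21]
13 → replaces 17 → [3, 5, 9, 11, 13, 21]
15 → replaces 21 → [3, 5, 9, 11, 13, 15]
20 → extends → [3, 5, 9, 11, 13, 15, 20]
13 → already a tail → [3, 5, 9, 11, 13, 15, 20]
25 → extends → [3, 5, 9, 11, 13, 15, 20, 25]
Eight tails, so the longest strictly increasing subsequence has length 8 (e.g. 3, 5, 9, 11, 13, 15, 20, 25).

8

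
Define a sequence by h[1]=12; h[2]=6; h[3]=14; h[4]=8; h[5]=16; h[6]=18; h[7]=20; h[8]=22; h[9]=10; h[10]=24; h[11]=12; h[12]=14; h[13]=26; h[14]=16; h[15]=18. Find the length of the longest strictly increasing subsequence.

8

Track the smallest tail for each achievable length (strict):
12 → extends → [12]
6 → replaces 12 → [6]
14 → extends → [6, 14]
8 → replaces 14 → [6, 8]
16 → extends → [6, 8, 16]
18 → extends → [6, 8, 16, 18]
20 → extends → [6, 8, 16, 18, 20]
22 → extends → [6, 8, 16, 18, 20, 22]
10 → replaces 16 → [6, 8, 10, 18, 20, 22]
24 → extends → [6, 8, 10, 18, 20, 22, 24]
12 → replaces 18 → [6, 8, 10, 12, 20, 22, 24]
14 → replaces 20 → [6, 8, 10, 12, 14, 22, 24]
26 → extends → [6, 8, 10, 12, 14, 22, 24, 26]
16 → replaces 22 → [6, 8, 10, 12, 14, 16, 24, 26]
18 → replaces 24 → [6, 8, 10, 12, 14, 16, 18, 26]
Eight tails, so the longest strictly increasing subsequence has length 8 (e.g. 12, 14, 16, 18, 20, 22, 24, 26).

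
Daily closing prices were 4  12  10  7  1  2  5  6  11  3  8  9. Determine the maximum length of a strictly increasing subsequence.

Let dp[i] be the length of the longest such subsequence ending at index i:
i:      1  2  3  4  5  6  7  8  9 10 11 12
a[i]:   4 12 10  7  1  2  5  6 11  3  8  9
dp:     1  2  2  2  1  2  3  4  5  3  5  6
Maximum dp value is 6.

6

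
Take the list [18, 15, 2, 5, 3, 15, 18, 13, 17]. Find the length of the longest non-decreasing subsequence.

4

Track the smallest tail for each achievable length (allowing ties):
18 → extends → [18]
15 → replaces 18 → [15]
2 → replaces 15 → [2]
5 → extends → [2, 5]
3 → replaces 5 → [2, 3]
15 → extends → [2, 3, 15]
18 → extends → [2, 3, 15, 18]
13 → replaces 15 → [2, 3, 13, 18]
17 → replaces 18 → [2, 3, 13, 17]
Four tails, so the longest non-decreasing subsequence has length 4 (e.g. 2, 5, 15, 18).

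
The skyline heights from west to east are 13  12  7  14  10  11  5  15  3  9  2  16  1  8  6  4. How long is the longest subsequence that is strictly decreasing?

7

Negate each value so 'decreasing' becomes 'increasing', then run patience tails on the negated sequence:
-13 → extends → [-13]
-12 → extends → [-13, -12]
-7 → extends → [-13, -12, -7]
-14 → replaces -13 → [-14, -12, -7]
-10 → replaces -7 → [-14, -12, -10]
-11 → replaces -10 → [-14, -12, -11]
-5 → extends → [-14, -12, -11, -5]
-15 → replaces -14 → [-15, -12, -11, -5]
-3 → extends → [-15, -12, -11, -5, -3]
-9 → replaces -5 → [-15, -12, -11, -9, -3]
-2 → extends → [-15, -12, -11, -9, -3, -2]
-16 → replaces -15 → [-16, -12, -11, -9, -3, -2]
-1 → extends → [-16, -12, -11, -9, -3, -2, -1]
-8 → replaces -3 → [-16, -12, -11, -9, -8, -2, -1]
-6 → replaces -2 → [-16, -12, -11, -9, -8, -6, -1]
-4 → replaces -1 → [-16, -12, -11, -9, -8, -6, -4]
Seven tails, so the longest strictly decreasing subsequence of the original has length 7.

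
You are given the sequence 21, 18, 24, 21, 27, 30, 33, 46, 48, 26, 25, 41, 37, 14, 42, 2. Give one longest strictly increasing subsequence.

Patience tails give the LIS length; then backtrack through the dp parents:
21 → extends → [21]
18 → replaces 21 → [18]
24 → extends → [18, 24]
21 → replaces 24 → [18, 21]
27 → extends → [18, 21, 27]
30 → extends → [18, 21, 27, 30]
33 → extends → [18, 21, 27, 30, 33]
46 → extends → [18, 21, 27, 30, 33, 46]
48 → extends → [18, 21, 27, 30, 33, 46, 48]
26 → replaces 27 → [18, 21, 26, 30, 33, 46, 48]
25 → replaces 26 → [18, 21, 25, 30, 33, 46, 48]
41 → replaces 46 → [18, 21, 25, 30, 33, 41, 48]
37 → replaces 41 → [18, 21, 25, 30, 33, 37, 48]
14 → replaces 18 → [14, 21, 25, 30, 33, 37, 48]
42 → replaces 48 → [14, 21, 25, 30, 33, 37, 42]
2 → replaces 14 → [2, 21, 25, 30, 33, 37, 42]
Length 7; one witness is 21, 24, 27, 30, 33, 46, 48.

21, 24, 27, 30, 33, 46, 48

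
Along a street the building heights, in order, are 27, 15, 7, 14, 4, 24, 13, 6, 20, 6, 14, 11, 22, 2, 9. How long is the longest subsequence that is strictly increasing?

4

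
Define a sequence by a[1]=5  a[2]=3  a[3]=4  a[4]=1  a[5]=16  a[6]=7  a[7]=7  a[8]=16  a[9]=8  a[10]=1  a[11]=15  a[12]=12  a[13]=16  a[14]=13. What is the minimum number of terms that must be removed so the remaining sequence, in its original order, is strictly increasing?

8

Fewest deletions = n − (longest strictly increasing subsequence).
i:      1  2  3  4  5  6  7  8  9 10 11 12 13 14
a[i]:   5  3  4  1 16  7  7 16  8  1 15 12 16 13
dp:     1  1  2  1  3  3  3  4  4  1  5  5  6  6
max dp = 6, so deletions = 14 − 6 = 8.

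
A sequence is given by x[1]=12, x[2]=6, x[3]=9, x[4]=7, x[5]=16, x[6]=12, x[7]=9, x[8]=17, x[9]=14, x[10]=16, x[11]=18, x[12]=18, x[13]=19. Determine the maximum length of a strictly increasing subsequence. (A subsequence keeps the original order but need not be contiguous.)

Track the smallest tail for each achievable length (strict):
12 → extends → [12]
6 → replaces 12 → [6]
9 → extends → [6, 9]
7 → replaces 9 → [6, 7]
16 → extends → [6, 7, 16]
12 → replaces 16 → [6, 7, 12]
9 → replaces 12 → [6, 7, 9]
17 → extends → [6, 7, 9, 17]
14 → replaces 17 → [6, 7, 9, 14]
16 → extends → [6, 7, 9, 14, 16]
18 → extends → [6, 7, 9, 14, 16, 18]
18 → already a tail → [6, 7, 9, 14, 16, 18]
19 → extends → [6, 7, 9, 14, 16, 18, 19]
Seven tails, so the longest strictly increasing subsequence has length 7 (e.g. 6, 9, 12, 14, 16, 18, 19).

7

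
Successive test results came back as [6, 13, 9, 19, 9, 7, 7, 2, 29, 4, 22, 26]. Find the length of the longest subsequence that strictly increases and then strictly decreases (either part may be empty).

inc[i] = longest strictly increasing subsequence ending at i; dec[i] = longest strictly decreasing subsequence starting at i:
i:      1  2  3  4  5  6  7  8  9 10 11 12
a[i]:   6 13  9 19  9  7  7  2 29  4 22 26
inc:    1  2  2  3  2  2  2  1  4  2  4  5
dec:    2  4  3  4  3  2  2  1  2  1  1  1
Best peak at i=4 (value 19): inc=3, dec=4, length 3+4−1 = 6.

6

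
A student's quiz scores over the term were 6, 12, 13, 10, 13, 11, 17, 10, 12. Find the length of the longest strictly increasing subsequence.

Track the smallest tail for each achievable length (strict):
6 → extends → [6]
12 → extends → [6, 12]
13 → extends → [6, 12, 13]
10 → replaces 12 → [6, 10, 13]
13 → already a tail → [6, 10, 13]
11 → replaces 13 → [6, 10, 11]
17 → extends → [6, 10, 11, 17]
10 → already a tail → [6, 10, 11, 17]
12 → replaces 17 → [6, 10, 11, 12]
Four tails, so the longest strictly increasing subsequence has length 4 (e.g. 6, 12, 13, 17).

4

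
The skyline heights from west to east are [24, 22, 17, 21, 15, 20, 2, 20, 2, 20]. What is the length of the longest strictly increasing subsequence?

Let dp[i] be the length of the longest such subsequence ending at index i:
i:      1  2  3  4  5  6  7  8  9 10
a[i]:  24 22 17 21 15 20  2 20  2 20
dp:     1  1  1  2  1  2  1  2  1  2
Maximum dp value is 2.

2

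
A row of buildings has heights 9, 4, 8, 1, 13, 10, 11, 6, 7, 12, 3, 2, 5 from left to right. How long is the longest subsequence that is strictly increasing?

5

Track the smallest tail for each achievable length (strict):
9 → extends → [9]
4 → replaces 9 → [4]
8 → extends → [4, 8]
1 → replaces 4 → [1, 8]
13 → extends → [1, 8, 13]
10 → replaces 13 → [1, 8, 10]
11 → extends → [1, 8, 10, 11]
6 → replaces 8 → [1, 6, 10, 11]
7 → replaces 10 → [1, 6, 7, 11]
12 → extends → [1, 6, 7, 11, 12]
3 → replaces 6 → [1, 3, 7, 11, 12]
2 → replaces 3 → [1, 2, 7, 11, 12]
5 → replaces 7 → [1, 2, 5, 11, 12]
Five tails, so the longest strictly increasing subsequence has length 5 (e.g. 4, 8, 10, 11, 12).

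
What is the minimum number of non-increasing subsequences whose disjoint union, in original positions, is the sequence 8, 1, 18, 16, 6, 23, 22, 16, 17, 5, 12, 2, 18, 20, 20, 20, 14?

Place each on the leftmost legal pile:
8 → new pile 1 (tops now [8])
1 → pile 1 (tops now [1])
18 → new pile 2 (tops now [1, 18])
16 → pile 2 (tops now [1, 16])
6 → pile 2 (tops now [1, 6])
23 → new pile 3 (tops now [1, 6, 23])
22 → pile 3 (tops now [1, 6, 22])
16 → pile 3 (tops now [1, 6, 16])
17 → new pile 4 (tops now [1, 6, 16, 17])
5 → pile 2 (tops now [1, 5, 16, 17])
12 → pile 3 (tops now [1, 5, 12, 17])
2 → pile 2 (tops now [1, 2, 12, 17])
18 → new pile 5 (tops now [1, 2, 12, 17, 18])
20 → new pile 6 (tops now [1, 2, 12, 17, 18, 20])
20 → pile 6 (tops now [1, 2, 12, 17, 18, 20])
20 → pile 6 (tops now [1, 2, 12, 17, 18, 20])
14 → pile 4 (tops now [1, 2, 12, 14, 18, 20])
Six piles.

6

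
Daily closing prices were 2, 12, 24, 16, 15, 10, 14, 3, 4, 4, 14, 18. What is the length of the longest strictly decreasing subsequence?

5

Let dp[i] be the longest strictly decreasing subsequence ending at i:
i:      1  2  3  4  5  6  7  8  9 10 11 12
a[i]:   2 12 24 16 15 10 14  3  4  4 14 18
dp:     1  1  1  2  3  4  4  5  5  5  4  2
Maximum is 5.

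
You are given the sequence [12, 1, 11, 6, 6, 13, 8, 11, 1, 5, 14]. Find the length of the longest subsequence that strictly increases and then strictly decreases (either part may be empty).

5

inc[i] = longest strictly increasing subsequence ending at i; dec[i] = longest strictly decreasing subsequence starting at i:
i:      1  2  3  4  5  6  7  8  9 10 11
a[i]:  12  1 11  6  6 13  8 11  1  5 14
inc:    1  1  2  2  2  3  3  4  1  2  5
dec:    4  1  3  2  2  3  2  2  1  1  1
Best peak at i=6 (value 13): inc=3, dec=3, length 3+3−1 = 5.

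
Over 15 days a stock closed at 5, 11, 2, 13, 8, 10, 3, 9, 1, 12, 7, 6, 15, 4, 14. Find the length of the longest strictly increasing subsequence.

Track the smallest tail for each achievable length (strict):
5 → extends → [5]
11 → extends → [5, 11]
2 → replaces 5 → [2, 11]
13 → extends → [2, 11, 13]
8 → replaces 11 → [2, 8, 13]
10 → replaces 13 → [2, 8, 10]
3 → replaces 8 → [2, 3, 10]
9 → replaces 10 → [2, 3, 9]
1 → replaces 2 → [1, 3, 9]
12 → extends → [1, 3, 9, 12]
7 → replaces 9 → [1, 3, 7, 12]
6 → replaces 7 → [1, 3, 6, 12]
15 → extends → [1, 3, 6, 12, 15]
4 → replaces 6 → [1, 3, 4, 12, 15]
14 → replaces 15 → [1, 3, 4, 12, 14]
Five tails, so the longest strictly increasing subsequence has length 5 (e.g. 5, 8, 10, 12, 15).

5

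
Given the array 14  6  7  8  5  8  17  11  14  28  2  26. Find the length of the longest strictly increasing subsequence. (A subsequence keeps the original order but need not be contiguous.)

6

Track the smallest tail for each achievable length (strict):
14 → extends → [14]
6 → replaces 14 → [6]
7 → extends → [6, 7]
8 → extends → [6, 7, 8]
5 → replaces 6 → [5, 7, 8]
8 → already a tail → [5, 7, 8]
17 → extends → [5, 7, 8, 17]
11 → replaces 17 → [5, 7, 8, 11]
14 → extends → [5, 7, 8, 11, 14]
28 → extends → [5, 7, 8, 11, 14, 28]
2 → replaces 5 → [2, 7, 8, 11, 14, 28]
26 → replaces 28 → [2, 7, 8, 11, 14, 26]
Six tails, so the longest strictly increasing subsequence has length 6 (e.g. 6, 7, 8, 11, 14, 28).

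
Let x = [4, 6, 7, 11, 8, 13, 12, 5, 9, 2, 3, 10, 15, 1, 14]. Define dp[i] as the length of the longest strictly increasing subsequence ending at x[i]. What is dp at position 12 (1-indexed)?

dp[i] = 1 + max{dp[j] : j<i, x[j]<x[i]} (or 1 if no such j):
i:      1  2  3  4  5  6  7  8  9 10 11 12 13 14 15
x[i]:   4  6  7 11  8 13 12  5  9  2  3 10 15  1 14
dp:     1  2  3  4  4  5  5  2  5  1  2  6  7  1  7
At index 12 the value is 6.

6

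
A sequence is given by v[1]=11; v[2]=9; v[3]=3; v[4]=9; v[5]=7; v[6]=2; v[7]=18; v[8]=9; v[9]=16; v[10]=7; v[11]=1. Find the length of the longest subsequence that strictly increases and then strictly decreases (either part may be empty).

6

inc[i] = longest strictly increasing subsequence ending at i; dec[i] = longest strictly decreasing subsequence starting at i:
i:      1  2  3  4  5  6  7  8  9 10 11
v[i]:  11  9  3  9  7  2 18  9 16  7  1
inc:    1  1  1  2  2  1  3  3  4  2  1
dec:    5  4  3  4  3  2  4  3  3  2  1
Best peak at i=7 (value 18): inc=3, dec=4, length 3+4−1 = 6.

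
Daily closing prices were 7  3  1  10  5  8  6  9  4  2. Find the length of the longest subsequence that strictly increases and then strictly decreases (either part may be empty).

6

inc[i] = longest strictly increasing subsequence ending at i; dec[i] = longest strictly decreasing subsequence starting at i:
i:      1  2  3  4  5  6  7  8  9 10
a[i]:   7  3  1 10  5  8  6  9  4  2
inc:    1  1  1  2  2  3  3  4  2  2
dec:    4  2  1  5  3  4  3  3  2  1
Best peak at i=4 (value 10): inc=2, dec=5, length 2+5−1 = 6.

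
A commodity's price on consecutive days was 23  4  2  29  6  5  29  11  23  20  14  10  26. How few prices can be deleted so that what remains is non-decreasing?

Fewest deletions = n − (longest non-decreasing subsequence).
i:      1  2  3  4  5  6  7  8  9 10 11 12 13
a[i]:  23  4  2 29  6  5 29 11 23 20 14 10 26
dp:     1  1  1  2  2  2  3  3  4  4  4  3  5
max dp = 5, so deletions = 13 − 5 = 8.

8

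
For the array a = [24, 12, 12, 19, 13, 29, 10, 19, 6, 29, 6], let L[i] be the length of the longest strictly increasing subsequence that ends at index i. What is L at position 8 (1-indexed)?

3

dp[i] = 1 + max{dp[j] : j<i, a[j]<a[i]} (or 1 if no such j):
i:      1  2  3  4  5  6  7  8  9 10 11
a[i]:  24 12 12 19 13 29 10 19  6 29  6
dp:     1  1  1  2  2  3  1  3  1  4  1
At index 8 the value is 3.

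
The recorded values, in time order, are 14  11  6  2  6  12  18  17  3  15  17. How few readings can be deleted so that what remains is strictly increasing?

Fewest deletions = n − (longest strictly increasing subsequence).
Patience tails:
14 → extends → [14]
11 → replaces 14 → [11]
6 → replaces 11 → [6]
2 → replaces 6 → [2]
6 → extends → [2, 6]
12 → extends → [2, 6, 12]
18 → extends → [2, 6, 12, 18]
17 → replaces 18 → [2, 6, 12, 17]
3 → replaces 6 → [2, 3, 12, 17]
15 → replaces 17 → [2, 3, 12, 15]
17 → extends → [2, 3, 12, 15, 17]
Longest strictly increasing subsequence has length 5, so deletions = 11 − 5 = 6.

6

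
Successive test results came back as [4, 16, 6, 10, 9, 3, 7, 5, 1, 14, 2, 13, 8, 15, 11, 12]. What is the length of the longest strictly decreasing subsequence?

Negate each value so 'decreasing' becomes 'increasing', then run patience tails on the negated sequence:
-4 → extends → [-4]
-16 → replaces -4 → [-16]
-6 → extends → [-16, -6]
-10 → replaces -6 → [-16, -10]
-9 → extends → [-16, -10, -9]
-3 → extends → [-16, -10, -9, -3]
-7 → replaces -3 → [-16, -10, -9, -7]
-5 → extends → [-16, -10, -9, -7, -5]
-1 → extends → [-16, -10, -9, -7, -5, -1]
-14 → replaces -10 → [-16, -14, -9, -7, -5, -1]
-2 → replaces -1 → [-16, -14, -9, -7, -5, -2]
-13 → replaces -9 → [-16, -14, -13, -7, -5, -2]
-8 → replaces -7 → [-16, -14, -13, -8, -5, -2]
-15 → replaces -14 → [-16, -15, -13, -8, -5, -2]
-11 → replaces -8 → [-16, -15, -13, -11, -5, -2]
-12 → replaces -11 → [-16, -15, -13, -12, -5, -2]
Six tails, so the longest strictly decreasing subsequence of the original has length 6.

6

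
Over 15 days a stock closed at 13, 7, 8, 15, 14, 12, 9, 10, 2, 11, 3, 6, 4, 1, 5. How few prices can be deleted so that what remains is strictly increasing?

10

Fewest deletions = n − (longest strictly increasing subsequence).
i:      1  2  3  4  5  6  7  8  9 10 11 12 13 14 15
a[i]:  13  7  8 15 14 12  9 10  2 11  3  6  4  1  5
dp:     1  1  2  3  3  3  3  4  1  5  2  3  3  1  4
max dp = 5, so deletions = 15 − 5 = 10.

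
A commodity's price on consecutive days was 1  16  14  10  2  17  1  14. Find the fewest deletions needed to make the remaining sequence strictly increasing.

Fewest deletions = n − (longest strictly increasing subsequence).
i:      1  2  3  4  5  6  7  8
a[i]:   1 16 14 10  2 17  1 14
dp:     1  2  2  2  2  3  1  3
max dp = 3, so deletions = 8 − 3 = 5.

5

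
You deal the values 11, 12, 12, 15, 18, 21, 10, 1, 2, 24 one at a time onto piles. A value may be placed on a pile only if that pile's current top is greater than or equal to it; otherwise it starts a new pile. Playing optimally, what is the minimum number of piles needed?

Place each on the leftmost legal pile:
11 → new pile 1 (tops now [11])
12 → new pile 2 (tops now [11, 12])
12 → pile 2 (tops now [11, 12])
15 → new pile 3 (tops now [11, 12, 15])
18 → new pile 4 (tops now [11, 12, 15, 18])
21 → new pile 5 (tops now [11, 12, 15, 18, 21])
10 → pile 1 (tops now [10, 12, 15, 18, 21])
1 → pile 1 (tops now [1, 12, 15, 18, 21])
2 → pile 2 (tops now [1, 2, 15, 18, 21])
24 → new pile 6 (tops now [1, 2, 15, 18, 21, 24])
Six piles.

6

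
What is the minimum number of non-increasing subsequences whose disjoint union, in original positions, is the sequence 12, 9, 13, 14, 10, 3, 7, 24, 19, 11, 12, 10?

4

The minimum number of non-increasing subsequences covering a sequence equals the length of its longest strictly increasing subsequence.
LIS length is 4 (e.g. 12, 13, 14, 24), so 4 piles are needed.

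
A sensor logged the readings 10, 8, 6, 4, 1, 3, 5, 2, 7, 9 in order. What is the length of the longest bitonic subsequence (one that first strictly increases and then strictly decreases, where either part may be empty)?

6

inc[i] = longest strictly increasing subsequence ending at i; dec[i] = longest strictly decreasing subsequence starting at i:
i:      1  2  3  4  5  6  7  8  9 10
a[i]:  10  8  6  4  1  3  5  2  7  9
inc:    1  1  1  1  1  2  3  2  4  5
dec:    6  5  4  3  1  2  2  1  1  1
Best peak at i=1 (value 10): inc=1, dec=6, length 1+6−1 = 6.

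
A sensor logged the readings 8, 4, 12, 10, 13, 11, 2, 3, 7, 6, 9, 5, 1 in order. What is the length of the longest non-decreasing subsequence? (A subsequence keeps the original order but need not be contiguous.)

Let dp[i] be the length of the longest such subsequence ending at index i:
i:      1  2  3  4  5  6  7  8  9 10 11 12 13
a[i]:   8  4 12 10 13 11  2  3  7  6  9  5  1
dp:     1  1  2  2  3  3  1  2  3  3  4  3  1
Maximum dp value is 4.

4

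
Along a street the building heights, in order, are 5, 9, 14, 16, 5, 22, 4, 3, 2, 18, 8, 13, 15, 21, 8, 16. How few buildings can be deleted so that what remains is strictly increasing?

10

Fewest deletions = n − (longest strictly increasing subsequence).
i:      1  2  3  4  5  6  7  8  9 10 11 12 13 14 15 16
a[i]:   5  9 14 16  5 22  4  3  2 18  8 13 15 21  8 16
dp:     1  2  3  4  1  5  1  1  1  5  2  3  4  6  2  5
max dp = 6, so deletions = 16 − 6 = 10.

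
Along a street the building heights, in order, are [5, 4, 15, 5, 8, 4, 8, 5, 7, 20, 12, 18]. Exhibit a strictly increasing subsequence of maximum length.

4, 5, 8, 12, 18

Patience tails give the LIS length; then backtrack through the dp parents:
5 → extends → [5]
4 → replaces 5 → [4]
15 → extends → [4, 15]
5 → replaces 15 → [4, 5]
8 → extends → [4, 5, 8]
4 → already a tail → [4, 5, 8]
8 → already a tail → [4, 5, 8]
5 → already a tail → [4, 5, 8]
7 → replaces 8 → [4, 5, 7]
20 → extends → [4, 5, 7, 20]
12 → replaces 20 → [4, 5, 7, 12]
18 → extends → [4, 5, 7, 12, 18]
Length 5; one witness is 4, 5, 8, 12, 18.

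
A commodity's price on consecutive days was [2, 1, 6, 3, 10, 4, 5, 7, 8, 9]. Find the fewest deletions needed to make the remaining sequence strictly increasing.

3

Fewest deletions = n − (longest strictly increasing subsequence).
Patience tails:
2 → extends → [2]
1 → replaces 2 → [1]
6 → extends → [1, 6]
3 → replaces 6 → [1, 3]
10 → extends → [1, 3, 10]
4 → replaces 10 → [1, 3, 4]
5 → extends → [1, 3, 4, 5]
7 → extends → [1, 3, 4, 5, 7]
8 → extends → [1, 3, 4, 5, 7, 8]
9 → extends → [1, 3, 4, 5, 7, 8, 9]
Longest strictly increasing subsequence has length 7, so deletions = 10 − 7 = 3.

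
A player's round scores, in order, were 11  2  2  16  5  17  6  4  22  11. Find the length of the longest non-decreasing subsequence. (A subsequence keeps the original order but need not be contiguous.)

5

Track the smallest tail for each achievable length (allowing ties):
11 → extends → [11]
2 → replaces 11 → [2]
2 → extends → [2, 2]
16 → extends → [2, 2, 16]
5 → replaces 16 → [2, 2, 5]
17 → extends → [2, 2, 5, 17]
6 → replaces 17 → [2, 2, 5, 6]
4 → replaces 5 → [2, 2, 4, 6]
22 → extends → [2, 2, 4, 6, 22]
11 → replaces 22 → [2, 2, 4, 6, 11]
Five tails, so the longest non-decreasing subsequence has length 5 (e.g. 2, 2, 16, 17, 22).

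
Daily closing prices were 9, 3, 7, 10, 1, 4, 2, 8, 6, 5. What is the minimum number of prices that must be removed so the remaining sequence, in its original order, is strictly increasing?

7

Fewest deletions = n − (longest strictly increasing subsequence).
Patience tails:
9 → extends → [9]
3 → replaces 9 → [3]
7 → extends → [3, 7]
10 → extends → [3, 7, 10]
1 → replaces 3 → [1, 7, 10]
4 → replaces 7 → [1, 4, 10]
2 → replaces 4 → [1, 2, 10]
8 → replaces 10 → [1, 2, 8]
6 → replaces 8 → [1, 2, 6]
5 → replaces 6 → [1, 2, 5]
Longest strictly increasing subsequence has length 3, so deletions = 10 − 3 = 7.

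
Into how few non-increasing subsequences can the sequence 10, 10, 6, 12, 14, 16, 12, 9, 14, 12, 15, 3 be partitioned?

Place each on the leftmost legal pile:
10 → new pile 1 (tops now [10])
10 → pile 1 (tops now [10])
6 → pile 1 (tops now [6])
12 → new pile 2 (tops now [6, 12])
14 → new pile 3 (tops now [6, 12, 14])
16 → new pile 4 (tops now [6, 12, 14, 16])
12 → pile 2 (tops now [6, 12, 14, 16])
9 → pile 2 (tops now [6, 9, 14, 16])
14 → pile 3 (tops now [6, 9, 14, 16])
12 → pile 3 (tops now [6, 9, 12, 16])
15 → pile 4 (tops now [6, 9, 12, 15])
3 → pile 1 (tops now [3, 9, 12, 15])
Four piles.

4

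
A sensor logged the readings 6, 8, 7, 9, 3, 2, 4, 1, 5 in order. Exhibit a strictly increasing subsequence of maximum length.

6, 8, 9

Patience tails give the LIS length; then backtrack through the dp parents:
6 → extends → [6]
8 → extends → [6, 8]
7 → replaces 8 → [6, 7]
9 → extends → [6, 7, 9]
3 → replaces 6 → [3, 7, 9]
2 → replaces 3 → [2, 7, 9]
4 → replaces 7 → [2, 4, 9]
1 → replaces 2 → [1, 4, 9]
5 → replaces 9 → [1, 4, 5]
Length 3; one witness is 6, 8, 9.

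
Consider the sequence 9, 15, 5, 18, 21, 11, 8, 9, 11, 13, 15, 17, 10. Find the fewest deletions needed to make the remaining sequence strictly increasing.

Fewest deletions = n − (longest strictly increasing subsequence).
i:      1  2  3  4  5  6  7  8  9 10 11 12 13
a[i]:   9 15  5 18 21 11  8  9 11 13 15 17 10
dp:     1  2  1  3  4  2  2  3  4  5  6  7  4
max dp = 7, so deletions = 13 − 7 = 6.

6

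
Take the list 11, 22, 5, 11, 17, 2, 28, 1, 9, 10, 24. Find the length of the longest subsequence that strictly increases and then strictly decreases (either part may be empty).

5

inc[i] = longest strictly increasing subsequence ending at i; dec[i] = longest strictly decreasing subsequence starting at i:
i:      1  2  3  4  5  6  7  8  9 10 11
a[i]:  11 22  5 11 17  2 28  1  9 10 24
inc:    1  2  1  2  3  1  4  1  2  3  4
dec:    4  4  3  3  3  2  2  1  1  1  1
Best peak at i=2 (value 22): inc=2, dec=4, length 2+4−1 = 5.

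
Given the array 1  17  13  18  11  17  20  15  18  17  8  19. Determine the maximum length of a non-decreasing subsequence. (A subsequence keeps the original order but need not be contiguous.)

5

Track the smallest tail for each achievable length (allowing ties):
1 → extends → [1]
17 → extends → [1, 17]
13 → replaces 17 → [1, 13]
18 → extends → [1, 13, 18]
11 → replaces 13 → [1, 11, 18]
17 → replaces 18 → [1, 11, 17]
20 → extends → [1, 11, 17, 20]
15 → replaces 17 → [1, 11, 15, 20]
18 → replaces 20 → [1, 11, 15, 18]
17 → replaces 18 → [1, 11, 15, 17]
8 → replaces 11 → [1, 8, 15, 17]
19 → extends → [1, 8, 15, 17, 19]
Five tails, so the longest non-decreasing subsequence has length 5 (e.g. 1, 17, 18, 18, 19).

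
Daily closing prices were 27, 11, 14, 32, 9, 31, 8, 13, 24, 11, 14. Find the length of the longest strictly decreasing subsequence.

4

Negate each value so 'decreasing' becomes 'increasing', then run patience tails on the negated sequence:
-27 → extends → [-27]
-11 → extends → [-27, -11]
-14 → replaces -11 → [-27, -14]
-32 → replaces -27 → [-32, -14]
-9 → extends → [-32, -14, -9]
-31 → replaces -14 → [-32, -31, -9]
-8 → extends → [-32, -31, -9, -8]
-13 → replaces -9 → [-32, -31, -13, -8]
-24 → replaces -13 → [-32, -31, -24, -8]
-11 → replaces -8 → [-32, -31, -24, -11]
-14 → replaces -11 → [-32, -31, -24, -14]
Four tails, so the longest strictly decreasing subsequence of the original has length 4.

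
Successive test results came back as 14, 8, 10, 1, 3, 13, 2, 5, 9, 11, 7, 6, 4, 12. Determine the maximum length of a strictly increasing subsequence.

Track the smallest tail for each achievable length (strict):
14 → extends → [14]
8 → replaces 14 → [8]
10 → extends → [8, 10]
1 → replaces 8 → [1, 10]
3 → replaces 10 → [1, 3]
13 → extends → [1, 3, 13]
2 → replaces 3 → [1, 2, 13]
5 → replaces 13 → [1, 2, 5]
9 → extends → [1, 2, 5, 9]
11 → extends → [1, 2, 5, 9, 11]
7 → replaces 9 → [1, 2, 5, 7, 11]
6 → replaces 7 → [1, 2, 5, 6, 11]
4 → replaces 5 → [1, 2, 4, 6, 11]
12 → extends → [1, 2, 4, 6, 11, 12]
Six tails, so the longest strictly increasing subsequence has length 6 (e.g. 1, 3, 5, 9, 11, 12).

6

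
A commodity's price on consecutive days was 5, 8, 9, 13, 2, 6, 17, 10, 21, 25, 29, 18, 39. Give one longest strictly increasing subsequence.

5, 8, 9, 13, 17, 21, 25, 29, 39

Patience tails give the LIS length; then backtrack through the dp parents:
5 → extends → [5]
8 → extends → [5, 8]
9 → extends → [5, 8, 9]
13 → extends → [5, 8, 9, 13]
2 → replaces 5 → [2, 8, 9, 13]
6 → replaces 8 → [2, 6, 9, 13]
17 → extends → [2, 6, 9, 13, 17]
10 → replaces 13 → [2, 6, 9, 10, 17]
21 → extends → [2, 6, 9, 10, 17, 21]
25 → extends → [2, 6, 9, 10, 17, 21, 25]
29 → extends → [2, 6, 9, 10, 17, 21, 25, 29]
18 → replaces 21 → [2, 6, 9, 10, 17, 18, 25, 29]
39 → extends → [2, 6, 9, 10, 17, 18, 25, 29, 39]
Length 9; one witness is 5, 8, 9, 13, 17, 21, 25, 29, 39.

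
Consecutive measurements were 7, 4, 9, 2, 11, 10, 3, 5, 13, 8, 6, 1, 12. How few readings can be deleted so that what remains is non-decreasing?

Fewest deletions = n − (longest non-decreasing subsequence).
Patience tails:
7 → extends → [7]
4 → replaces 7 → [4]
9 → extends → [4, 9]
2 → replaces 4 → [2, 9]
11 → extends → [2, 9, 11]
10 → replaces 11 → [2, 9, 10]
3 → replaces 9 → [2, 3, 10]
5 → replaces 10 → [2, 3, 5]
13 → extends → [2, 3, 5, 13]
8 → replaces 13 → [2, 3, 5, 8]
6 → replaces 8 → [2, 3, 5, 6]
1 → replaces 2 → [1, 3, 5, 6]
12 → extends → [1, 3, 5, 6, 12]
Longest non-decreasing subsequence has length 5, so deletions = 13 − 5 = 8.

8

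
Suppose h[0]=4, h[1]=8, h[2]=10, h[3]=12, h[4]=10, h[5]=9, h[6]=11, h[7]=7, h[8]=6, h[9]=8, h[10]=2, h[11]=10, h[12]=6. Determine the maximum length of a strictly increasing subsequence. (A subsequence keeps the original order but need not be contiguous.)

4

Track the smallest tail for each achievable length (strict):
4 → extends → [4]
8 → extends → [4, 8]
10 → extends → [4, 8, 10]
12 → extends → [4, 8, 10, 12]
10 → already a tail → [4, 8, 10, 12]
9 → replaces 10 → [4, 8, 9, 12]
11 → replaces 12 → [4, 8, 9, 11]
7 → replaces 8 → [4, 7, 9, 11]
6 → replaces 7 → [4, 6, 9, 11]
8 → replaces 9 → [4, 6, 8, 11]
2 → replaces 4 → [2, 6, 8, 11]
10 → replaces 11 → [2, 6, 8, 10]
6 → already a tail → [2, 6, 8, 10]
Four tails, so the longest strictly increasing subsequence has length 4 (e.g. 4, 8, 10, 12).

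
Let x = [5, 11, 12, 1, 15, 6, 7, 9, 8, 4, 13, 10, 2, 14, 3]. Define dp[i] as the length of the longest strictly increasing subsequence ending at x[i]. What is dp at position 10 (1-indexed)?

2

dp[i] = 1 + max{dp[j] : j<i, x[j]<x[i]} (or 1 if no such j):
i:      1  2  3  4  5  6  7  8  9 10 11 12 13 14 15
x[i]:   5 11 12  1 15  6  7  9  8  4 13 10  2 14  3
dp:     1  2  3  1  4  2  3  4  4  2  5  5  2  6  3
At index 10 the value is 2.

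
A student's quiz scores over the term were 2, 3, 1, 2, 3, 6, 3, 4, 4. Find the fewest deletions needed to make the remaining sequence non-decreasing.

Fewest deletions = n − (longest non-decreasing subsequence).
Patience tails:
2 → extends → [2]
3 → extends → [2, 3]
1 → replaces 2 → [1, 3]
2 → replaces 3 → [1, 2]
3 → extends → [1, 2, 3]
6 → extends → [1, 2, 3, 6]
3 → replaces 6 → [1, 2, 3, 3]
4 → extends → [1, 2, 3, 3, 4]
4 → extends → [1, 2, 3, 3, 4, 4]
Longest non-decreasing subsequence has length 6, so deletions = 9 − 6 = 3.

3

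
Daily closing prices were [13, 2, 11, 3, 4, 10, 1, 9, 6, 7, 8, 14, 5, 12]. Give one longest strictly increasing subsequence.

Patience tails give the LIS length; then backtrack through the dp parents:
13 → extends → [13]
2 → replaces 13 → [2]
11 → extends → [2, 11]
3 → replaces 11 → [2, 3]
4 → extends → [2, 3, 4]
10 → extends → [2, 3, 4, 10]
1 → replaces 2 → [1, 3, 4, 10]
9 → replaces 10 → [1, 3, 4, 9]
6 → replaces 9 → [1, 3, 4, 6]
7 → extends → [1, 3, 4, 6, 7]
8 → extends → [1, 3, 4, 6, 7, 8]
14 → extends → [1, 3, 4, 6, 7, 8, 14]
5 → replaces 6 → [1, 3, 4, 5, 7, 8, 14]
12 → replaces 14 → [1, 3, 4, 5, 7, 8, 12]
Length 7; one witness is 2, 3, 4, 6, 7, 8, 14.

2, 3, 4, 6, 7, 8, 14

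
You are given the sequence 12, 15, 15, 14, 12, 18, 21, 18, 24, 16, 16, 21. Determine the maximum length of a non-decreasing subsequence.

Track the smallest tail for each achievable length (allowing ties):
12 → extends → [12]
15 → extends → [12, 15]
15 → extends → [12, 15, 15]
14 → replaces 15 → [12, 14, 15]
12 → replaces 14 → [12, 12, 15]
18 → extends → [12, 12, 15, 18]
21 → extends → [12, 12, 15, 18, 21]
18 → replaces 21 → [12, 12, 15, 18, 18]
24 → extends → [12, 12, 15, 18, 18, 24]
16 → replaces 18 → [12, 12, 15, 16, 18, 24]
16 → replaces 18 → [12, 12, 15, 16, 16, 24]
21 → replaces 24 → [12, 12, 15, 16, 16, 21]
Six tails, so the longest non-decreasing subsequence has length 6 (e.g. 12, 15, 15, 18, 21, 24).

6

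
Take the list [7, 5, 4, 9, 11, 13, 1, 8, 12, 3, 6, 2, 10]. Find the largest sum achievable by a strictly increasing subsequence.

40

Let S[i] be the best sum of a strictly increasing subsequence ending at i:
i:      1  2  3  4  5  6  7  8  9 10 11 12 13
a[i]:   7  5  4  9 11 13  1  8 12  3  6  2 10
S:      7  5  4 16 27 40  1 15 39  4 11  3 26
Maximum is 40 (e.g. 7 + 9 + 11 + 13).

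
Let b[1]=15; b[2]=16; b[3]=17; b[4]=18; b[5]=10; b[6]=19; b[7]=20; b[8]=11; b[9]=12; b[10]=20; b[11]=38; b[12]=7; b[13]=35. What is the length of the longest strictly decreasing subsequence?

3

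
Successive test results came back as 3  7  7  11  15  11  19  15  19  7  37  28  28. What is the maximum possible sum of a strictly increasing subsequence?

Let S[i] be the best sum of a strictly increasing subsequence ending at i:
i:      1  2  3  4  5  6  7  8  9 10 11 12 13
a[i]:   3  7  7 11 15 11 19 15 19  7 37 28 28
S:      3 10 10 21 36 21 55 36 55 10 92 83 83
Maximum is 92 (e.g. 3 + 7 + 11 + 15 + 19 + 37).

92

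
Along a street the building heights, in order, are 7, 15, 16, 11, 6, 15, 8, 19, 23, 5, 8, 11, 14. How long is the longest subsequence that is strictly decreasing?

4

Negate each value so 'decreasing' becomes 'increasing', then run patience tails on the negated sequence:
-7 → extends → [-7]
-15 → replaces -7 → [-15]
-16 → replaces -15 → [-16]
-11 → extends → [-16, -11]
-6 → extends → [-16, -11, -6]
-15 → replaces -11 → [-16, -15, -6]
-8 → replaces -6 → [-16, -15, -8]
-19 → replaces -16 → [-19, -15, -8]
-23 → replaces -19 → [-23, -15, -8]
-5 → extends → [-23, -15, -8, -5]
-8 → already a tail → [-23, -15, -8, -5]
-11 → replaces -8 → [-23, -15, -11, -5]
-14 → replaces -11 → [-23, -15, -14, -5]
Four tails, so the longest strictly decreasing subsequence of the original has length 4.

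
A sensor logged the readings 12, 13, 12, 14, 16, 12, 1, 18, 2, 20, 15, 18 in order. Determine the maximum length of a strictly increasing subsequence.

6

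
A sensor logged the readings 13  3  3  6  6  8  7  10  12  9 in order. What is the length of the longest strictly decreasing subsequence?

3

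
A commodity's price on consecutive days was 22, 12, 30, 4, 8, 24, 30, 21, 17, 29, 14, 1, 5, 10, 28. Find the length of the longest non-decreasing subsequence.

Track the smallest tail for each achievable length (allowing ties):
22 → extends → [22]
12 → replaces 22 → [12]
30 → extends → [12, 30]
4 → replaces 12 → [4, 30]
8 → replaces 30 → [4, 8]
24 → extends → [4, 8, 24]
30 → extends → [4, 8, 24, 30]
21 → replaces 24 → [4, 8, 21, 30]
17 → replaces 21 → [4, 8, 17, 30]
29 → replaces 30 → [4, 8, 17, 29]
14 → replaces 17 → [4, 8, 14, 29]
1 → replaces 4 → [1, 8, 14, 29]
5 → replaces 8 → [1, 5, 14, 29]
10 → replaces 14 → [1, 5, 10, 29]
28 → replaces 29 → [1, 5, 10, 28]
Four tails, so the longest non-decreasing subsequence has length 4 (e.g. 4, 8, 24, 30).

4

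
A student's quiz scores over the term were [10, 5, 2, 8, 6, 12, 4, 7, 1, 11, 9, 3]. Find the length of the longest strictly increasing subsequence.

Track the smallest tail for each achievable length (strict):
10 → extends → [10]
5 → replaces 10 → [5]
2 → replaces 5 → [2]
8 → extends → [2, 8]
6 → replaces 8 → [2, 6]
12 → extends → [2, 6, 12]
4 → replaces 6 → [2, 4, 12]
7 → replaces 12 → [2, 4, 7]
1 → replaces 2 → [1, 4, 7]
11 → extends → [1, 4, 7, 11]
9 → replaces 11 → [1, 4, 7, 9]
3 → replaces 4 → [1, 3, 7, 9]
Four tails, so the longest strictly increasing subsequence has length 4 (e.g. 5, 6, 7, 11).

4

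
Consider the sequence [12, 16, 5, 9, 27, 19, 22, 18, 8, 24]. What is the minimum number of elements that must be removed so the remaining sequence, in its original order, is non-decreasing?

Fewest deletions = n − (longest non-decreasing subsequence).
Patience tails:
12 → extends → [12]
16 → extends → [12, 16]
5 → replaces 12 → [5, 16]
9 → replaces 16 → [5, 9]
27 → extends → [5, 9, 27]
19 → replaces 27 → [5, 9, 19]
22 → extends → [5, 9, 19, 22]
18 → replaces 19 → [5, 9, 18, 22]
8 → replaces 9 → [5, 8, 18, 22]
24 → extends → [5, 8, 18, 22, 24]
Longest non-decreasing subsequence has length 5, so deletions = 10 − 5 = 5.

5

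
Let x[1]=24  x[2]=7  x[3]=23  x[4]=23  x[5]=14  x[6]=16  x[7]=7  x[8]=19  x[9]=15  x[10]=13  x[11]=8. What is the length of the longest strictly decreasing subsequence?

6

Let dp[i] be the longest strictly decreasing subsequence ending at i:
i:      1  2  3  4  5  6  7  8  9 10 11
x[i]:  24  7 23 23 14 16  7 19 15 13  8
dp:     1  2  2  2  3  3  4  3  4  5  6
Maximum is 6.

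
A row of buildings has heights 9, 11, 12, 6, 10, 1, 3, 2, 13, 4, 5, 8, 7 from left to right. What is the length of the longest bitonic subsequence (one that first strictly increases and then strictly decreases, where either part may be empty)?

inc[i] = longest strictly increasing subsequence ending at i; dec[i] = longest strictly decreasing subsequence starting at i:
i:      1  2  3  4  5  6  7  8  9 10 11 12 13
a[i]:   9 11 12  6 10  1  3  2 13  4  5  8  7
inc:    1  2  3  1  2  1  2  2  4  3  4  5  5
dec:    4  4  4  3  3  1  2  1  3  1  1  2  1
Best peak at i=3 (value 12): inc=3, dec=4, length 3+4−1 = 6.

6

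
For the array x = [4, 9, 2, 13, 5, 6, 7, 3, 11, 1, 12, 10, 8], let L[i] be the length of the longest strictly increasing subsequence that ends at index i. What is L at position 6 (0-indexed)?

4

dp[i] = 1 + max{dp[j] : j<i, x[j]<x[i]} (or 1 if no such j):
i:      0  1  2  3  4  5  6  7  8  9 10 11 12
x[i]:   4  9  2 13  5  6  7  3 11  1 12 10  8
dp:     1  2  1  3  2  3  4  2  5  1  6  5  5
At index 6 the value is 4.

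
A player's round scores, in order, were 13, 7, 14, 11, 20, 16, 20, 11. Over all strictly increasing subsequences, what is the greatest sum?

Let S[i] be the best sum of a strictly increasing subsequence ending at i:
i:      1  2  3  4  5  6  7  8
a[i]:  13  7 14 11 20 16 20 11
S:     13  7 27 18 47 43 63 18
Maximum is 63 (e.g. 13 + 14 + 16 + 20).

63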